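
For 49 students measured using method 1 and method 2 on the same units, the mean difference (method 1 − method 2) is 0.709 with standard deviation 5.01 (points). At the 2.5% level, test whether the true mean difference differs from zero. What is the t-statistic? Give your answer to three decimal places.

H0: μ_d = 0; H1: μ_d ≠ 0 (paired t-test on the differences, two-sided).
t = d̄/(s_d/√n) = 0.709/(5.01/√49) = 0.991
df = n − 1 = 48
Two-sided p-value ≈ 0.3268
Since p ≈ 0.3268 > α = 0.025, fail to reject H0; the data do not provide sufficient evidence against H0.

0.991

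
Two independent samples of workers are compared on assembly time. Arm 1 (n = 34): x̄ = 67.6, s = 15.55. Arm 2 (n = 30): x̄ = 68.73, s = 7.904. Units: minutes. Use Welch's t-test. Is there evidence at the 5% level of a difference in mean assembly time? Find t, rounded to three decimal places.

-0.373

Let group 1 = arm 1, group 2 = arm 2. H0: μ_1 = μ_2; H1: μ_1 ≠ μ_2 (Welch's two-sample t-test, two-sided).
t = (x̄_1 − x̄_2)/√(s_1²/n_1 + s_2²/n_2) = (67.6 − 68.73)/√(15.55²/34 + 7.904²/30) = -0.373
Welch–Satterthwaite df ≈ 50.25
Two-sided p-value ≈ 0.7110
Since p ≈ 0.7110 > α = 0.05, fail to reject H0; the evidence is not statistically significant.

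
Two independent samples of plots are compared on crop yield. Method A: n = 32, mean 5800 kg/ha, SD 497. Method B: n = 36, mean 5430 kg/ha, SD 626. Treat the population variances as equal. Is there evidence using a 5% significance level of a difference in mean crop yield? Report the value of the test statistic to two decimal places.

Let group 1 = method A, group 2 = method B. H0: μ_1 = μ_2; H1: μ_1 ≠ μ_2 (two-sample pooled-variance t-test, two-sided).
s_p² = [(32−1)·497² + (36−1)·626²]/(32+36−2) = 323832
t = (5800 − 5430)/√[323832·(1/32 + 1/36)] = 2.68
df = n₁ + n₂ − 2 = 66
Two-sided p-value ≈ 0.009
Since p ≈ 0.009 < α = 0.05, reject H0; the data support H1.

2.68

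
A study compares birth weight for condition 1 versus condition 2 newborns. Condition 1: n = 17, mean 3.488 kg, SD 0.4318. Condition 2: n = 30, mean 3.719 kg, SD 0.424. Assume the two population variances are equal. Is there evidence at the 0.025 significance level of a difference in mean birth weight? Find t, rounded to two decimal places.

Let group 1 = condition 1, group 2 = condition 2. H0: μ_1 = μ_2; H1: μ_1 ≠ μ_2 (two-sample pooled-variance t-test, two-sided).
s_p² = [(17−1)·0.4318² + (30−1)·0.424²]/(17+30−2) = 0.182149
t = (3.488 − 3.719)/√[0.182149·(1/17 + 1/30)] = -1.78
df = n₁ + n₂ − 2 = 45
Two-sided p-value ≈ 0.0813
Since p ≈ 0.0813 > α = 0.025, fail to reject H0; the evidence is not statistically significant.

-1.78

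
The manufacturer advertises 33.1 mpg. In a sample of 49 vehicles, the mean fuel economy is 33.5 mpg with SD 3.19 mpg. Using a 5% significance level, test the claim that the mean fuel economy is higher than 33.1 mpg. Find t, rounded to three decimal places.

H0: μ = 33.1; H1: μ > 33.1 (one-sample t-test, right-tailed).
t = (x̄ − μ₀)/(s/√n) = (33.5 − 33.1)/(3.19/√49) = 0.878
df = n − 1 = 48
p-value = P(T ≥ 0.878) ≈ 0.1922
Since p ≈ 0.1922 > α = 0.05, fail to reject H0; the data do not provide sufficient evidence against H0.

0.878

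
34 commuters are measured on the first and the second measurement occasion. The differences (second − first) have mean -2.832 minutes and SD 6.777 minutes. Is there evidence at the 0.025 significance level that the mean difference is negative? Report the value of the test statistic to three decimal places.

H0: μ_d = 0; H1: μ_d < 0 (paired t-test on the differences, left-tailed).
t = d̄/(s_d/√n) = -2.832/(6.777/√34) = -2.437
df = n − 1 = 33
p-value = P(T ≤ -2.437) ≈ 0.010
Since p ≈ 0.010 < α = 0.025, reject H0; the evidence is statistically significant.

-2.437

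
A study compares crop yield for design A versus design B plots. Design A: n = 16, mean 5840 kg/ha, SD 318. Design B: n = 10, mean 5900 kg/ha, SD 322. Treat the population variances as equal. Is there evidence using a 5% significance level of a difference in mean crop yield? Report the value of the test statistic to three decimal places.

Let group 1 = design A, group 2 = design B. H0: μ_1 = μ_2; H1: μ_1 ≠ μ_2 (two-sample pooled-variance t-test, two-sided).
s_p² = [(16−1)·318² + (10−1)·322²]/(16+10−2) = 102084
t = (5840 − 5900)/√[102084·(1/16 + 1/10)] = -0.466
df = n₁ + n₂ − 2 = 24
Two-sided p-value ≈ 0.646
Since p ≈ 0.646 > α = 0.05, fail to reject H0; the data do not provide sufficient evidence against H0.

-0.466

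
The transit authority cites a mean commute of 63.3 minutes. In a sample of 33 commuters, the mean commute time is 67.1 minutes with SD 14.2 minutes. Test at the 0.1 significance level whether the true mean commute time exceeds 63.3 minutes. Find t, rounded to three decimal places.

H0: μ = 63.3; H1: μ > 63.3 (one-sample t-test, right-tailed).
t = (x̄ − μ₀)/(s/√n) = (67.1 − 63.3)/(14.2/√33) = 1.537
df = n − 1 = 32
p-value = P(T ≥ 1.537) ≈ 0.0670
Since p ≈ 0.0670 < α = 0.1, reject H0; the data support H1.

1.537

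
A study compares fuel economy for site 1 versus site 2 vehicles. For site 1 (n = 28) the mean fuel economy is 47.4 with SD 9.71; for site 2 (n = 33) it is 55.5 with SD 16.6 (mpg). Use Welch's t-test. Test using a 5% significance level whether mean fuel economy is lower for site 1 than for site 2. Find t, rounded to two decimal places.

Let group 1 = site 1, group 2 = site 2. H0: μ_1 = μ_2; H1: μ_1 < μ_2 (Welch's two-sample t-test, left-tailed).
t = (x̄_1 − x̄_2)/√(s_1²/n_1 + s_2²/n_2) = (47.4 − 55.5)/√(9.71²/28 + 16.6²/33) = -2.37
Welch–Satterthwaite df ≈ 52.83
p-value = P(T ≤ -2.37) ≈ 0.011
Since p ≈ 0.011 < α = 0.05, reject H0; the evidence is statistically significant.

-2.37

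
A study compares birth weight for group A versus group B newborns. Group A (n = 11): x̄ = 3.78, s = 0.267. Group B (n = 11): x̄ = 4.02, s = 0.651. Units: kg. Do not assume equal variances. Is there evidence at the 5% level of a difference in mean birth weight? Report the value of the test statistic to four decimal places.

Let group 1 = group A, group 2 = group B. H0: μ_1 = μ_2; H1: μ_1 ≠ μ_2 (Welch's two-sample t-test, two-sided).
t = (x̄_1 − x̄_2)/√(s_1²/n_1 + s_2²/n_2) = (3.78 − 4.02)/√(0.267²/11 + 0.651²/11) = -1.1313
Welch–Satterthwaite df ≈ 13.27
Two-sided p-value ≈ 0.2780
Since p ≈ 0.2780 > α = 0.05, fail to reject H0; the evidence is not statistically significant.

-1.1313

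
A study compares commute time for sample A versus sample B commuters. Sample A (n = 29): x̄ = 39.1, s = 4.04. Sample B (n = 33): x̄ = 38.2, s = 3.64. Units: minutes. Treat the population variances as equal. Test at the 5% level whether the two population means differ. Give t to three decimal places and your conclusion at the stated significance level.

Let group 1 = sample A, group 2 = sample B. H0: μ_1 = μ_2; H1: μ_1 ≠ μ_2 (two-sample pooled-variance t-test, two-sided).
s_p² = [(29−1)·4.04² + (33−1)·3.64²]/(29+33−2) = 14.6832
t = (39.1 − 38.2)/√[14.6832·(1/29 + 1/33)] = 0.923
df = n₁ + n₂ − 2 = 60
Two-sided p-value ≈ 0.3598
Since p ≈ 0.3598 > α = 0.05, fail to reject H0; the evidence is not statistically significant.

t = 0.923; fail to reject H0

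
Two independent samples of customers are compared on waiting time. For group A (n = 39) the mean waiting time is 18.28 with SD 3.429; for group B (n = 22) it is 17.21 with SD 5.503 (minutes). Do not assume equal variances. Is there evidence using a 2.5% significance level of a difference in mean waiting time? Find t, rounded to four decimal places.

0.8260

Let group 1 = group A, group 2 = group B. H0: μ_1 = μ_2; H1: μ_1 ≠ μ_2 (Welch's two-sample t-test, two-sided).
t = (x̄_1 − x̄_2)/√(s_1²/n_1 + s_2²/n_2) = (18.28 − 17.21)/√(3.429²/39 + 5.503²/22) = 0.8260
Welch–Satterthwaite df ≈ 30.40
Two-sided p-value ≈ 0.415
Since p ≈ 0.415 > α = 0.025, fail to reject H0; the data do not provide sufficient evidence against H0.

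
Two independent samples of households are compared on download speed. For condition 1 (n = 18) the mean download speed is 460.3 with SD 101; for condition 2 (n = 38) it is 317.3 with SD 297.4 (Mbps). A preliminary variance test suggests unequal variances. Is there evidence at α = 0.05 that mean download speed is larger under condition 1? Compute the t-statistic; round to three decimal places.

Let group 1 = condition 1, group 2 = condition 2. H0: μ_1 = μ_2; H1: μ_1 > μ_2 (Welch's two-sample t-test, right-tailed).
t = (x̄_1 − x̄_2)/√(s_1²/n_1 + s_2²/n_2) = (460.3 − 317.3)/√(101²/18 + 297.4²/38) = 2.658
Welch–Satterthwaite df ≈ 50.67
p-value = P(T ≥ 2.658) ≈ 0.0052
Since p ≈ 0.0052 < α = 0.05, reject H0; the evidence is statistically significant.

2.658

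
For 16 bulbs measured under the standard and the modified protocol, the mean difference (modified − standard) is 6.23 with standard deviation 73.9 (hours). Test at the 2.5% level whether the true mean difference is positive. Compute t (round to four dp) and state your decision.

H0: μ_d = 0; H1: μ_d > 0 (paired t-test on the differences, right-tailed).
t = d̄/(s_d/√n) = 6.23/(73.9/√16) = 0.3372
df = n − 1 = 15
p-value = P(T ≥ 0.3372) ≈ 0.370
Since p ≈ 0.370 > α = 0.025, fail to reject H0; the evidence is not statistically significant.

t = 0.3372; fail to reject H0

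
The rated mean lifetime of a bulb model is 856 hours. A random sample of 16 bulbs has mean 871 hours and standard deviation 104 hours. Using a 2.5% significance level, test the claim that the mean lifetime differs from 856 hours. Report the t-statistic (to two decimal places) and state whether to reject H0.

t = 0.58; fail to reject H0

H0: μ = 856; H1: μ ≠ 856 (one-sample t-test, two-sided).
t = (x̄ − μ₀)/(s/√n) = (871 − 856)/(104/√16) = 0.58
df = n − 1 = 15
Two-sided p-value ≈ 0.573
Since p ≈ 0.573 > α = 0.025, fail to reject H0; the evidence is not statistically significant.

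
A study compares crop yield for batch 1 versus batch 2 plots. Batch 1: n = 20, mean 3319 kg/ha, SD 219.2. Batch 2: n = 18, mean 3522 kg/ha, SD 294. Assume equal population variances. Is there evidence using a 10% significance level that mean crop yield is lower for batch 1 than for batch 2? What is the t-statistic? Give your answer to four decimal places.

Let group 1 = batch 1, group 2 = batch 2. H0: μ_1 = μ_2; H1: μ_1 < μ_2 (two-sample pooled-variance t-test, left-tailed).
s_p² = [(20−1)·219.2² + (18−1)·294²]/(20+18−2) = 66176
t = (3319 − 3522)/√[66176·(1/20 + 1/18)] = -2.4289
df = n₁ + n₂ − 2 = 36
p-value = P(T ≤ -2.4289) ≈ 0.0101
Since p ≈ 0.0101 < α = 0.1, reject H0; the data support H1.

-2.4289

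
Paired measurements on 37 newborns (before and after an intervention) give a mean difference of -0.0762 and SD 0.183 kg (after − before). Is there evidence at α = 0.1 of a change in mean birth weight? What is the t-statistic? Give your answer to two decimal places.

H0: μ_d = 0; H1: μ_d ≠ 0 (paired t-test on the differences, two-sided).
t = d̄/(s_d/√n) = -0.0762/(0.183/√37) = -2.53
df = n − 1 = 36
Two-sided p-value ≈ 0.016
Since p ≈ 0.016 < α = 0.1, reject H0; the data support H1.

-2.53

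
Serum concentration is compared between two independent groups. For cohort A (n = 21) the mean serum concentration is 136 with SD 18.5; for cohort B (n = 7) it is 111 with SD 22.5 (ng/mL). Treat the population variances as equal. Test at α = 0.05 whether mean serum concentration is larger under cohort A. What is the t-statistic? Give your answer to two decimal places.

2.94

Let group 1 = cohort A, group 2 = cohort B. H0: μ_1 = μ_2; H1: μ_1 > μ_2 (two-sample pooled-variance t-test, right-tailed).
s_p² = [(21−1)·18.5² + (7−1)·22.5²]/(21+7−2) = 380.096
t = (136 − 111)/√[380.096·(1/21 + 1/7)] = 2.94
df = n₁ + n₂ − 2 = 26
p-value = P(T ≥ 2.94) ≈ 0.003
Since p ≈ 0.003 < α = 0.05, reject H0; the evidence is statistically significant.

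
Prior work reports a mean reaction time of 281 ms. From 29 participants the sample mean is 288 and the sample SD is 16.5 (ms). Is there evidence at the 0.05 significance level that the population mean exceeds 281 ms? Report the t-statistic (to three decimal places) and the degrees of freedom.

t = 2.285, df = 28

H0: μ = 281; H1: μ > 281 (one-sample t-test, right-tailed).
t = (x̄ − μ₀)/(s/√n) = (288 − 281)/(16.5/√29) = 2.285
df = n − 1 = 28
p-value = P(T ≥ 2.285) ≈ 0.015
Since p ≈ 0.015 < α = 0.05, reject H0; the evidence is statistically significant.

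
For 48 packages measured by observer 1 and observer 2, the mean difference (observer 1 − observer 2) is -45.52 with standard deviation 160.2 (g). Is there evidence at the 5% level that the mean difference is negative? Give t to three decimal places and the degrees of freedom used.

H0: μ_d = 0; H1: μ_d < 0 (paired t-test on the differences, left-tailed).
t = d̄/(s_d/√n) = -45.52/(160.2/√48) = -1.969
df = n − 1 = 47
p-value = P(T ≤ -1.969) ≈ 0.0275
Since p ≈ 0.0275 < α = 0.05, reject H0; the data support H1.

t = -1.969, df = 47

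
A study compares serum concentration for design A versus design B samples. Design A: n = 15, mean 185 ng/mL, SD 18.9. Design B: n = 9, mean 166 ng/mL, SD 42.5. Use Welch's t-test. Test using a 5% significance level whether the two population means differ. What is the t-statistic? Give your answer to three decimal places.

Let group 1 = design A, group 2 = design B. H0: μ_1 = μ_2; H1: μ_1 ≠ μ_2 (Welch's two-sample t-test, two-sided).
t = (x̄_1 − x̄_2)/√(s_1²/n_1 + s_2²/n_2) = (185 − 166)/√(18.9²/15 + 42.5²/9) = 1.268
Welch–Satterthwaite df ≈ 9.93
Two-sided p-value ≈ 0.234
Since p ≈ 0.234 > α = 0.05, fail to reject H0; the evidence is not statistically significant.

1.268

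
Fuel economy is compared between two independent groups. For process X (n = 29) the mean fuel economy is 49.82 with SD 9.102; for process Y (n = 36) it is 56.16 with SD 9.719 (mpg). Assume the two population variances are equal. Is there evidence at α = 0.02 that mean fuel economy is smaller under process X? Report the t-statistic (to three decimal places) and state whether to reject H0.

t = -2.689; reject H0

Let group 1 = process X, group 2 = process Y. H0: μ_1 = μ_2; H1: μ_1 < μ_2 (two-sample pooled-variance t-test, left-tailed).
s_p² = [(29−1)·9.102² + (36−1)·9.719²]/(29+36−2) = 89.2978
t = (49.82 − 56.16)/√[89.2978·(1/29 + 1/36)] = -2.689
df = n₁ + n₂ − 2 = 63
p-value = P(T ≤ -2.689) ≈ 0.005
Since p ≈ 0.005 < α = 0.02, reject H0; the data support H1.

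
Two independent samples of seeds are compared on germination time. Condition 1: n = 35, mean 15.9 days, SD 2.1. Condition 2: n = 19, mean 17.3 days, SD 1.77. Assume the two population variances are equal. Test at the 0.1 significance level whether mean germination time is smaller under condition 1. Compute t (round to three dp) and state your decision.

t = -2.466; reject H0

Let group 1 = condition 1, group 2 = condition 2. H0: μ_1 = μ_2; H1: μ_1 < μ_2 (two-sample pooled-variance t-test, left-tailed).
s_p² = [(35−1)·2.1² + (19−1)·1.77²]/(35+19−2) = 3.96793
t = (15.9 − 17.3)/√[3.96793·(1/35 + 1/19)] = -2.466
df = n₁ + n₂ − 2 = 52
p-value = P(T ≤ -2.466) ≈ 0.008
Since p ≈ 0.008 < α = 0.1, reject H0; the data support H1.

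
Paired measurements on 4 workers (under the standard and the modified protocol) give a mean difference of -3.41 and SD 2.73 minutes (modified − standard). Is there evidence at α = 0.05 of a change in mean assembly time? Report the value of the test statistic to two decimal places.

-2.50

H0: μ_d = 0; H1: μ_d ≠ 0 (paired t-test on the differences, two-sided).
t = d̄/(s_d/√n) = -3.41/(2.73/√4) = -2.50
df = n − 1 = 3
Two-sided p-value ≈ 0.088
Since p ≈ 0.088 > α = 0.05, fail to reject H0; the data do not provide sufficient evidence against H0.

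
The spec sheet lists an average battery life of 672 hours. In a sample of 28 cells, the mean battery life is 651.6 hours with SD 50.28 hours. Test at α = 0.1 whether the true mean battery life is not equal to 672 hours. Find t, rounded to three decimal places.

-2.147

H0: μ = 672; H1: μ ≠ 672 (one-sample t-test, two-sided).
t = (x̄ − μ₀)/(s/√n) = (651.6 − 672)/(50.28/√28) = -2.147
df = n − 1 = 27
Two-sided p-value ≈ 0.041
Since p ≈ 0.041 < α = 0.1, reject H0; the data support H1.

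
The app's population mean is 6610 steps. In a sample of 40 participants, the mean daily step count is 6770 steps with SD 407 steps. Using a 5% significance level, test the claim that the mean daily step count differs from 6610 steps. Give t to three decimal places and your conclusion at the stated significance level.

t = 2.486; reject H0

H0: μ = 6610; H1: μ ≠ 6610 (one-sample t-test, two-sided).
t = (x̄ − μ₀)/(s/√n) = (6770 − 6610)/(407/√40) = 2.486
df = n − 1 = 39
Two-sided p-value ≈ 0.0173
Since p ≈ 0.0173 < α = 0.05, reject H0; the data support H1.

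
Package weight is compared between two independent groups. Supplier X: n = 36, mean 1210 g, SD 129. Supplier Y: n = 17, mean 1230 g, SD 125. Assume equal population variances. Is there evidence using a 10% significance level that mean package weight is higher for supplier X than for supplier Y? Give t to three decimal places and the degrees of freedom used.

Let group 1 = supplier X, group 2 = supplier Y. H0: μ_1 = μ_2; H1: μ_1 > μ_2 (two-sample pooled-variance t-test, right-tailed).
s_p² = [(36−1)·129² + (17−1)·125²]/(36+17−2) = 16322.3
t = (1210 − 1230)/√[16322.3·(1/36 + 1/17)] = -0.532
df = n₁ + n₂ − 2 = 51
p-value = P(T ≥ -0.532) ≈ 0.7015
Since p ≈ 0.7015 > α = 0.1, fail to reject H0; the evidence is not statistically significant.

t = -0.532, df = 51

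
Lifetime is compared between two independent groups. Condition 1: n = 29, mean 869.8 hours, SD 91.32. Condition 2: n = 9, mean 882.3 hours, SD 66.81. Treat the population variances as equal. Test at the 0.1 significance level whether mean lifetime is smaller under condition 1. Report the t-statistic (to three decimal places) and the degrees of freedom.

Let group 1 = condition 1, group 2 = condition 2. H0: μ_1 = μ_2; H1: μ_1 < μ_2 (two-sample pooled-variance t-test, left-tailed).
s_p² = [(29−1)·91.32² + (9−1)·66.81²]/(29+9−2) = 7478.06
t = (869.8 − 882.3)/√[7478.06·(1/29 + 1/9)] = -0.379
df = n₁ + n₂ − 2 = 36
p-value = P(T ≤ -0.379) ≈ 0.354
Since p ≈ 0.354 > α = 0.1, fail to reject H0; the data do not provide sufficient evidence against H0.

t = -0.379, df = 36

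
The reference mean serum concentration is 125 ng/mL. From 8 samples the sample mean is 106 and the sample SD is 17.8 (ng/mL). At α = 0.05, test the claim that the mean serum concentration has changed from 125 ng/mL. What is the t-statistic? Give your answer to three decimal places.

H0: μ = 125; H1: μ ≠ 125 (one-sample t-test, two-sided).
t = (x̄ − μ₀)/(s/√n) = (106 − 125)/(17.8/√8) = -3.019
df = n − 1 = 7
Two-sided p-value ≈ 0.019
Since p ≈ 0.019 < α = 0.05, reject H0; the data support H1.

-3.019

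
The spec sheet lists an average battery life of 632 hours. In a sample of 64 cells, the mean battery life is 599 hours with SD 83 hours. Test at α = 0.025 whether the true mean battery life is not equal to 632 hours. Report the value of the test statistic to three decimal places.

H0: μ = 632; H1: μ ≠ 632 (one-sample t-test, two-sided).
t = (x̄ − μ₀)/(s/√n) = (599 − 632)/(83/√64) = -3.181
df = n − 1 = 63
Two-sided p-value ≈ 0.002
Since p ≈ 0.002 < α = 0.025, reject H0; the data support H1.

-3.181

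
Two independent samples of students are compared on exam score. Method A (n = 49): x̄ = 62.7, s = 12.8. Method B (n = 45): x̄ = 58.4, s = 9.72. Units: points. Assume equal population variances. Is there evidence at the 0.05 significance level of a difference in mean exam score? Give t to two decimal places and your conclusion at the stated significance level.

t = 1.82; fail to reject H0

Let group 1 = method A, group 2 = method B. H0: μ_1 = μ_2; H1: μ_1 ≠ μ_2 (two-sample pooled-variance t-test, two-sided).
s_p² = [(49−1)·12.8² + (45−1)·9.72²]/(49+45−2) = 130.667
t = (62.7 − 58.4)/√[130.667·(1/49 + 1/45)] = 1.82
df = n₁ + n₂ − 2 = 92
Two-sided p-value ≈ 0.0717
Since p ≈ 0.0717 > α = 0.05, fail to reject H0; the evidence is not statistically significant.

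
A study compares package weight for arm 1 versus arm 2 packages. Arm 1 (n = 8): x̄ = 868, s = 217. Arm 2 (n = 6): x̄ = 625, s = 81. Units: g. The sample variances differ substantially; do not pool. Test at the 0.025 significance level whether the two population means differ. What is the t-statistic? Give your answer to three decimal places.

Let group 1 = arm 1, group 2 = arm 2. H0: μ_1 = μ_2; H1: μ_1 ≠ μ_2 (Welch's two-sample t-test, two-sided).
t = (x̄_1 − x̄_2)/√(s_1²/n_1 + s_2²/n_2) = (868 − 625)/√(217²/8 + 81²/6) = 2.909
Welch–Satterthwaite df ≈ 9.39
Two-sided p-value ≈ 0.017
Since p ≈ 0.017 < α = 0.025, reject H0; the evidence is statistically significant.

2.909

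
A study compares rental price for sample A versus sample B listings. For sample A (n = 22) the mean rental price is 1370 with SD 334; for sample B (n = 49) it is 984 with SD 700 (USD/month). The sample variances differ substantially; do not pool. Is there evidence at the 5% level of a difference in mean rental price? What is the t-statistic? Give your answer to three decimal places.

3.144

Let group 1 = sample A, group 2 = sample B. H0: μ_1 = μ_2; H1: μ_1 ≠ μ_2 (Welch's two-sample t-test, two-sided).
t = (x̄_1 − x̄_2)/√(s_1²/n_1 + s_2²/n_2) = (1370 − 984)/√(334²/22 + 700²/49) = 3.144
Welch–Satterthwaite df ≈ 68.67
Two-sided p-value ≈ 0.002
Since p ≈ 0.002 < α = 0.05, reject H0; the evidence is statistically significant.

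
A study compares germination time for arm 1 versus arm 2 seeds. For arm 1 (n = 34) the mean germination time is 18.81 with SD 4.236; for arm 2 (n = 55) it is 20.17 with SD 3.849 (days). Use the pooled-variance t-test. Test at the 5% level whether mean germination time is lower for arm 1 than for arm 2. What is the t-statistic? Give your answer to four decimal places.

-1.5584

Let group 1 = arm 1, group 2 = arm 2. H0: μ_1 = μ_2; H1: μ_1 < μ_2 (two-sample pooled-variance t-test, left-tailed).
s_p² = [(34−1)·4.236² + (55−1)·3.849²]/(34+55−2) = 16.0016
t = (18.81 − 20.17)/√[16.0016·(1/34 + 1/55)] = -1.5584
df = n₁ + n₂ − 2 = 87
p-value = P(T ≤ -1.5584) ≈ 0.061
Since p ≈ 0.061 > α = 0.05, fail to reject H0; the evidence is not statistically significant.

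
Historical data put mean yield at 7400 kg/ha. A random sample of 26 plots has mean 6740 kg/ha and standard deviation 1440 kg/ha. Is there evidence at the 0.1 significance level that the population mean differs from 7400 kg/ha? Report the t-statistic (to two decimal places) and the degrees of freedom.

H0: μ = 7400; H1: μ ≠ 7400 (one-sample t-test, two-sided).
t = (x̄ − μ₀)/(s/√n) = (6740 − 7400)/(1440/√26) = -2.34
df = n − 1 = 25
Two-sided p-value ≈ 0.0277
Since p ≈ 0.0277 < α = 0.1, reject H0; the data support H1.

t = -2.34, df = 25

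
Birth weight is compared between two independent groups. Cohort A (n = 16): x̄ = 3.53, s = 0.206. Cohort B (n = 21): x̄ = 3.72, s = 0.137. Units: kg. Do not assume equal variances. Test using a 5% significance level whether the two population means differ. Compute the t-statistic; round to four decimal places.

-3.1907

Let group 1 = cohort A, group 2 = cohort B. H0: μ_1 = μ_2; H1: μ_1 ≠ μ_2 (Welch's two-sample t-test, two-sided).
t = (x̄_1 − x̄_2)/√(s_1²/n_1 + s_2²/n_2) = (3.53 − 3.72)/√(0.206²/16 + 0.137²/21) = -3.1907
Welch–Satterthwaite df ≈ 24.71
Two-sided p-value ≈ 0.0038
Since p ≈ 0.0038 < α = 0.05, reject H0; the data support H1.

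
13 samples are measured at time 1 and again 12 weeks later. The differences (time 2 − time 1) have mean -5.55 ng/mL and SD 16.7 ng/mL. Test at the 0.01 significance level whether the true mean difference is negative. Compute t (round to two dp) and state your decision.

H0: μ_d = 0; H1: μ_d < 0 (paired t-test on the differences, left-tailed).
t = d̄/(s_d/√n) = -5.55/(16.7/√13) = -1.20
df = n − 1 = 12
p-value = P(T ≤ -1.20) ≈ 0.1270
Since p ≈ 0.1270 > α = 0.01, fail to reject H0; the evidence is not statistically significant.

t = -1.20; fail to reject H0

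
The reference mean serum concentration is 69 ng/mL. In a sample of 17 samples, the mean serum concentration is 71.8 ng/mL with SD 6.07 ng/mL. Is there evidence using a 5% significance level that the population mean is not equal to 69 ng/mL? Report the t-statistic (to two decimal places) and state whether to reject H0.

H0: μ = 69; H1: μ ≠ 69 (one-sample t-test, two-sided).
t = (x̄ − μ₀)/(s/√n) = (71.8 − 69)/(6.07/√17) = 1.90
df = n − 1 = 16
Two-sided p-value ≈ 0.075
Since p ≈ 0.075 > α = 0.05, fail to reject H0; the data do not provide sufficient evidence against H0.

t = 1.90; fail to reject H0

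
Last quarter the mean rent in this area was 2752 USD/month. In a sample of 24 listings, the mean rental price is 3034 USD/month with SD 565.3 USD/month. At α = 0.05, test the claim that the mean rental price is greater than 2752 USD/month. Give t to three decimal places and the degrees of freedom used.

H0: μ = 2752; H1: μ > 2752 (one-sample t-test, right-tailed).
t = (x̄ − μ₀)/(s/√n) = (3034 − 2752)/(565.3/√24) = 2.444
df = n − 1 = 23
p-value = P(T ≥ 2.444) ≈ 0.0113
Since p ≈ 0.0113 < α = 0.05, reject H0; the data support H1.

t = 2.444, df = 23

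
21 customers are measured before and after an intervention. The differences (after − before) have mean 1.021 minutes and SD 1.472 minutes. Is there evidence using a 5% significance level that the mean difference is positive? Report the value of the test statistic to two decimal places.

H0: μ_d = 0; H1: μ_d > 0 (paired t-test on the differences, right-tailed).
t = d̄/(s_d/√n) = 1.021/(1.472/√21) = 3.18
df = n − 1 = 20
p-value = P(T ≥ 3.18) ≈ 0.0024
Since p ≈ 0.0024 < α = 0.05, reject H0; the data support H1.

3.18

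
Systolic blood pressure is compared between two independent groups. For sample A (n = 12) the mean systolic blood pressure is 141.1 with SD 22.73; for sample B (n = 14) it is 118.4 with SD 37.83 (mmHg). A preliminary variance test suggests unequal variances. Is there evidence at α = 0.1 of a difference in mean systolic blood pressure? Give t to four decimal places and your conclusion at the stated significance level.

Let group 1 = sample A, group 2 = sample B. H0: μ_1 = μ_2; H1: μ_1 ≠ μ_2 (Welch's two-sample t-test, two-sided).
t = (x̄_1 − x̄_2)/√(s_1²/n_1 + s_2²/n_2) = (141.1 − 118.4)/√(22.73²/12 + 37.83²/14) = 1.8833
Welch–Satterthwaite df ≈ 21.71
Two-sided p-value ≈ 0.0731
Since p ≈ 0.0731 < α = 0.1, reject H0; the evidence is statistically significant.

t = 1.8833; reject H0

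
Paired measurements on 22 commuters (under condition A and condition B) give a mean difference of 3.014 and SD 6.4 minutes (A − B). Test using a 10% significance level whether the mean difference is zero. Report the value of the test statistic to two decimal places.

H0: μ_d = 0; H1: μ_d ≠ 0 (paired t-test on the differences, two-sided).
t = d̄/(s_d/√n) = 3.014/(6.4/√22) = 2.21
df = n − 1 = 21
Two-sided p-value ≈ 0.0384
Since p ≈ 0.0384 < α = 0.1, reject H0; the evidence is statistically significant.

2.21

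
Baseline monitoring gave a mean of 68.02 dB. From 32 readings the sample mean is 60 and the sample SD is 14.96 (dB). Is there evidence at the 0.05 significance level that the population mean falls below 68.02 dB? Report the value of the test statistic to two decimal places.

H0: μ = 68.02; H1: μ < 68.02 (one-sample t-test, left-tailed).
t = (x̄ − μ₀)/(s/√n) = (60 − 68.02)/(14.96/√32) = -3.03
df = n − 1 = 31
p-value = P(T ≤ -3.03) ≈ 0.002
Since p ≈ 0.002 < α = 0.05, reject H0; the data support H1.

-3.03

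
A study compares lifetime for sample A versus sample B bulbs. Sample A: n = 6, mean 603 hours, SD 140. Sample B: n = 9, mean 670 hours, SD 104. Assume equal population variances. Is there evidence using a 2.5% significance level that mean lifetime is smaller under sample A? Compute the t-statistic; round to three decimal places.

-1.067

Let group 1 = sample A, group 2 = sample B. H0: μ_1 = μ_2; H1: μ_1 < μ_2 (two-sample pooled-variance t-test, left-tailed).
s_p² = [(6−1)·140² + (9−1)·104²]/(6+9−2) = 14194.5
t = (603 − 670)/√[14194.5·(1/6 + 1/9)] = -1.067
df = n₁ + n₂ − 2 = 13
p-value = P(T ≤ -1.067) ≈ 0.1527
Since p ≈ 0.1527 > α = 0.025, fail to reject H0; the data do not provide sufficient evidence against H0.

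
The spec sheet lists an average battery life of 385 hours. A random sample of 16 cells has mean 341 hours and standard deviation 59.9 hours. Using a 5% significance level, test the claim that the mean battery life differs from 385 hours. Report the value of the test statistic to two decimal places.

H0: μ = 385; H1: μ ≠ 385 (one-sample t-test, two-sided).
t = (x̄ − μ₀)/(s/√n) = (341 − 385)/(59.9/√16) = -2.94
df = n − 1 = 15
Two-sided p-value ≈ 0.010
Since p ≈ 0.010 < α = 0.05, reject H0; the evidence is statistically significant.

-2.94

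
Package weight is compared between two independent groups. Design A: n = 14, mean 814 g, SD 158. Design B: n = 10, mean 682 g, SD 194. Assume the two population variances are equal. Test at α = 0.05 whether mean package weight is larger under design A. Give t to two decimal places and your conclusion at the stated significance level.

t = 1.84; reject H0

Let group 1 = design A, group 2 = design B. H0: μ_1 = μ_2; H1: μ_1 > μ_2 (two-sample pooled-variance t-test, right-tailed).
s_p² = [(14−1)·158² + (10−1)·194²]/(14+10−2) = 30148
t = (814 − 682)/√[30148·(1/14 + 1/10)] = 1.84
df = n₁ + n₂ − 2 = 22
p-value = P(T ≥ 1.84) ≈ 0.0399
Since p ≈ 0.0399 < α = 0.05, reject H0; the evidence is statistically significant.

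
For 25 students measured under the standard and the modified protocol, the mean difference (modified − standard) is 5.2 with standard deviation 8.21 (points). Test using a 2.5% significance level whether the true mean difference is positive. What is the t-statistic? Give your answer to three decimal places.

H0: μ_d = 0; H1: μ_d > 0 (paired t-test on the differences, right-tailed).
t = d̄/(s_d/√n) = 5.2/(8.21/√25) = 3.167
df = n − 1 = 24
p-value = P(T ≥ 3.167) ≈ 0.0021
Since p ≈ 0.0021 < α = 0.025, reject H0; the data support H1.

3.167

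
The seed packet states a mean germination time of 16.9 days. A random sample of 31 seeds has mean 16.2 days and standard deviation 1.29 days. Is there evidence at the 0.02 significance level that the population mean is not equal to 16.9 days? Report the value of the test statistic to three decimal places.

H0: μ = 16.9; H1: μ ≠ 16.9 (one-sample t-test, two-sided).
t = (x̄ − μ₀)/(s/√n) = (16.2 − 16.9)/(1.29/√31) = -3.021
df = n − 1 = 30
Two-sided p-value ≈ 0.005
Since p ≈ 0.005 < α = 0.02, reject H0; the evidence is statistically significant.

-3.021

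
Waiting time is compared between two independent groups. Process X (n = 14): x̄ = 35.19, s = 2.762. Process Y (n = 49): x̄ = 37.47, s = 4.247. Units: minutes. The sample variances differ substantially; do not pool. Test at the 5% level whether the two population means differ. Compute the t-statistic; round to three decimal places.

Let group 1 = process X, group 2 = process Y. H0: μ_1 = μ_2; H1: μ_1 ≠ μ_2 (Welch's two-sample t-test, two-sided).
t = (x̄_1 − x̄_2)/√(s_1²/n_1 + s_2²/n_2) = (35.19 − 37.47)/√(2.762²/14 + 4.247²/49) = -2.386
Welch–Satterthwaite df ≈ 32.48
Two-sided p-value ≈ 0.023
Since p ≈ 0.023 < α = 0.05, reject H0; the evidence is statistically significant.

-2.386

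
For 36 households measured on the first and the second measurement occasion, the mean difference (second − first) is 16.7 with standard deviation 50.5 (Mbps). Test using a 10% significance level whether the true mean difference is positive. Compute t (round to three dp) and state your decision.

H0: μ_d = 0; H1: μ_d > 0 (paired t-test on the differences, right-tailed).
t = d̄/(s_d/√n) = 16.7/(50.5/√36) = 1.984
df = n − 1 = 35
p-value = P(T ≥ 1.984) ≈ 0.028
Since p ≈ 0.028 < α = 0.1, reject H0; the data support H1.

t = 1.984; reject H0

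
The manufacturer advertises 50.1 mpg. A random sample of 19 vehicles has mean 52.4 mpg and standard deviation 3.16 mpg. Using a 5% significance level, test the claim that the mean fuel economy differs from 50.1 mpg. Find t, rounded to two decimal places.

3.17

H0: μ = 50.1; H1: μ ≠ 50.1 (one-sample t-test, two-sided).
t = (x̄ − μ₀)/(s/√n) = (52.4 − 50.1)/(3.16/√19) = 3.17
df = n − 1 = 18
Two-sided p-value ≈ 0.005
Since p ≈ 0.005 < α = 0.05, reject H0; the evidence is statistically significant.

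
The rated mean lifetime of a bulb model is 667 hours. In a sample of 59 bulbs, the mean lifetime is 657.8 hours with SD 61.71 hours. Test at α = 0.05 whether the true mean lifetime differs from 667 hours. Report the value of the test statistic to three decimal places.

-1.145

H0: μ = 667; H1: μ ≠ 667 (one-sample t-test, two-sided).
t = (x̄ − μ₀)/(s/√n) = (657.8 − 667)/(61.71/√59) = -1.145
df = n − 1 = 58
Two-sided p-value ≈ 0.2569
Since p ≈ 0.2569 > α = 0.05, fail to reject H0; the evidence is not statistically significant.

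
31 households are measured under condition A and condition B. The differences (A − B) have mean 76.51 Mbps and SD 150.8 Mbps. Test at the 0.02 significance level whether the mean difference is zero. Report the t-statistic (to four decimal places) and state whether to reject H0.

t = 2.8249; reject H0

H0: μ_d = 0; H1: μ_d ≠ 0 (paired t-test on the differences, two-sided).
t = d̄/(s_d/√n) = 76.51/(150.8/√31) = 2.8249
df = n − 1 = 30
Two-sided p-value ≈ 0.008
Since p ≈ 0.008 < α = 0.02, reject H0; the data support H1.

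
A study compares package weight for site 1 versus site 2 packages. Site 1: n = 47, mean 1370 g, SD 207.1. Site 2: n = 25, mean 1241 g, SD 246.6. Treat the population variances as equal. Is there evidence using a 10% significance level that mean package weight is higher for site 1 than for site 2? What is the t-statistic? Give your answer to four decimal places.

2.3534

Let group 1 = site 1, group 2 = site 2. H0: μ_1 = μ_2; H1: μ_1 > μ_2 (two-sample pooled-variance t-test, right-tailed).
s_p² = [(47−1)·207.1² + (25−1)·246.6²]/(47+25−2) = 49034.8
t = (1370 − 1241)/√[49034.8·(1/47 + 1/25)] = 2.3534
df = n₁ + n₂ − 2 = 70
p-value = P(T ≥ 2.3534) ≈ 0.0107
Since p ≈ 0.0107 < α = 0.1, reject H0; the data support H1.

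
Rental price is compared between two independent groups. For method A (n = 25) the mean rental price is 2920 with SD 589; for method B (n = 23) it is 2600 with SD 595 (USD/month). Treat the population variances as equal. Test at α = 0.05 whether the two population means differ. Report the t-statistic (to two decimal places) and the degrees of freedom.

Let group 1 = method A, group 2 = method B. H0: μ_1 = μ_2; H1: μ_1 ≠ μ_2 (two-sample pooled-variance t-test, two-sided).
s_p² = [(25−1)·589² + (23−1)·595²]/(25+23−2) = 350319
t = (2920 − 2600)/√[350319·(1/25 + 1/23)] = 1.87
df = n₁ + n₂ − 2 = 46
Two-sided p-value ≈ 0.068
Since p ≈ 0.068 > α = 0.05, fail to reject H0; the evidence is not statistically significant.

t = 1.87, df = 46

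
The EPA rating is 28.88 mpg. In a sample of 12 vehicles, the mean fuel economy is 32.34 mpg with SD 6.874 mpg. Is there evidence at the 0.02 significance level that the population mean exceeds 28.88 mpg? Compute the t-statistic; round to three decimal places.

H0: μ = 28.88; H1: μ > 28.88 (one-sample t-test, right-tailed).
t = (x̄ − μ₀)/(s/√n) = (32.34 − 28.88)/(6.874/√12) = 1.744
df = n − 1 = 11
p-value = P(T ≥ 1.744) ≈ 0.0545
Since p ≈ 0.0545 > α = 0.02, fail to reject H0; the evidence is not statistically significant.

1.744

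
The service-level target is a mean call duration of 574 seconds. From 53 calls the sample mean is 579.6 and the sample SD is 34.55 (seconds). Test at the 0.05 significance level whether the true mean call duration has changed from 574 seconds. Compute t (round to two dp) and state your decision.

H0: μ = 574; H1: μ ≠ 574 (one-sample t-test, two-sided).
t = (x̄ − μ₀)/(s/√n) = (579.6 − 574)/(34.55/√53) = 1.18
df = n − 1 = 52
Two-sided p-value ≈ 0.243
Since p ≈ 0.243 > α = 0.05, fail to reject H0; the evidence is not statistically significant.

t = 1.18; fail to reject H0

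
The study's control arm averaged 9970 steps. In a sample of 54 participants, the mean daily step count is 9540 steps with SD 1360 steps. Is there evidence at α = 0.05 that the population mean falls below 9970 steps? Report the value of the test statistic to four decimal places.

-2.3234

H0: μ = 9970; H1: μ < 9970 (one-sample t-test, left-tailed).
t = (x̄ − μ₀)/(s/√n) = (9540 − 9970)/(1360/√54) = -2.3234
df = n − 1 = 53
p-value = P(T ≤ -2.3234) ≈ 0.012
Since p ≈ 0.012 < α = 0.05, reject H0; the data support H1.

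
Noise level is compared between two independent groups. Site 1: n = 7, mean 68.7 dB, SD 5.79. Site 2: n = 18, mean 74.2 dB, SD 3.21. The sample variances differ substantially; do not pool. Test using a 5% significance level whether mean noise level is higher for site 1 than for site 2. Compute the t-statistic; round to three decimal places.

Let group 1 = site 1, group 2 = site 2. H0: μ_1 = μ_2; H1: μ_1 > μ_2 (Welch's two-sample t-test, right-tailed).
t = (x̄_1 − x̄_2)/√(s_1²/n_1 + s_2²/n_2) = (68.7 − 74.2)/√(5.79²/7 + 3.21²/18) = -2.375
Welch–Satterthwaite df ≈ 7.48
p-value = P(T ≥ -2.375) ≈ 0.977
Since p ≈ 0.977 > α = 0.05, fail to reject H0; the data do not provide sufficient evidence against H0.

-2.375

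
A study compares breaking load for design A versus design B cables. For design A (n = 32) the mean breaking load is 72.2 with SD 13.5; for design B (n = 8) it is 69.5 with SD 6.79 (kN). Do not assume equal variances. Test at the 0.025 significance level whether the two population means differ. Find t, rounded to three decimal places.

Let group 1 = design A, group 2 = design B. H0: μ_1 = μ_2; H1: μ_1 ≠ μ_2 (Welch's two-sample t-test, two-sided).
t = (x̄_1 − x̄_2)/√(s_1²/n_1 + s_2²/n_2) = (72.2 − 69.5)/√(13.5²/32 + 6.79²/8) = 0.798
Welch–Satterthwaite df ≈ 22.67
Two-sided p-value ≈ 0.433
Since p ≈ 0.433 > α = 0.025, fail to reject H0; the evidence is not statistically significant.

0.798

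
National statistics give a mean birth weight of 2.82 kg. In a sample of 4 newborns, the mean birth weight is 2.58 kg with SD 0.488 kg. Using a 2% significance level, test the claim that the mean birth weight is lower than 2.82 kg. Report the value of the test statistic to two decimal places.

-0.98

H0: μ = 2.82; H1: μ < 2.82 (one-sample t-test, left-tailed).
t = (x̄ − μ₀)/(s/√n) = (2.58 − 2.82)/(0.488/√4) = -0.98
df = n − 1 = 3
p-value = P(T ≤ -0.98) ≈ 0.1989
Since p ≈ 0.1989 > α = 0.02, fail to reject H0; the data do not provide sufficient evidence against H0.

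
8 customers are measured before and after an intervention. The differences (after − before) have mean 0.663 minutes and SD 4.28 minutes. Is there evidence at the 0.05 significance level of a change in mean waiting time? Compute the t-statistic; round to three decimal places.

0.438

H0: μ_d = 0; H1: μ_d ≠ 0 (paired t-test on the differences, two-sided).
t = d̄/(s_d/√n) = 0.663/(4.28/√8) = 0.438
df = n − 1 = 7
Two-sided p-value ≈ 0.674
Since p ≈ 0.674 > α = 0.05, fail to reject H0; the evidence is not statistically significant.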